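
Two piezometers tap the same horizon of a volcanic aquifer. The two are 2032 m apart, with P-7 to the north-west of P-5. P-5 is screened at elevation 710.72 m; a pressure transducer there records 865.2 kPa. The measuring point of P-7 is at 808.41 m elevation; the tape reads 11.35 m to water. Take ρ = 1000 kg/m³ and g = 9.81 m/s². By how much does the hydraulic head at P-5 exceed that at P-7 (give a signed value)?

Δh ≈ 1.86 m

Pressure head at P-5: ψ = P/(ρg) = 865.2×1000 / (1000 × 9.81) = 88.20 m.
Total head at P-5: h = z + ψ = 710.72 + 88.20 = 798.92 m.
Total head at P-7: h = 808.41 − 11.35 = 797.06 m.
Head difference: h(P-5) − h(P-7) = 798.92 − 797.06 = 1.86 m.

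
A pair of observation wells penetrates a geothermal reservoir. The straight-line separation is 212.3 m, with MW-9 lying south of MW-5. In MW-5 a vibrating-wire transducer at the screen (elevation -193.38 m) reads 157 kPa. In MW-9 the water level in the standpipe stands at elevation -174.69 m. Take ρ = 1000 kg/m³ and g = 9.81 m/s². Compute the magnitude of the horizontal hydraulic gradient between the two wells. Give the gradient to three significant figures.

Pressure head at MW-5: ψ = P/(ρg) = 157×1000 / (1000 × 9.81) = 16.00 m.
Total head at MW-5: h = z + ψ = -193.38 + 16.00 = -177.38 m.
Total head at MW-9: h = -174.69 m (water level in the piezometer is the total head).
Head difference: h(MW-5) − h(MW-9) = -177.38 − (-174.69) = -2.69 m.
Hydraulic gradient: i = |Δh| / L = 2.69 / 212.3 = 0.0127.

i ≈ 0.0127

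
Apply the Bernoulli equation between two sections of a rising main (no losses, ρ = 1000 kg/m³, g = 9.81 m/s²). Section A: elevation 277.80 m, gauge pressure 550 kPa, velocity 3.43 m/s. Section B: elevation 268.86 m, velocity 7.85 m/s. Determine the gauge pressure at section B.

Pressure head at A: ψ₁ = P₁/(ρg) = 550×1000 / (1000 × 9.81) = 56.07 m.
Velocity heads: v₁²/2g = 3.43²/19.62 = 0.600 m; v₂²/2g = 7.85²/19.62 = 3.141 m.
Total head H = z₁ + ψ₁ + v₁²/2g = 277.80 + 56.07 + 0.600 = 334.47 m.
ψ₂ = H − z₂ − v₂²/2g = 334.47 − 268.86 − 3.141 = 62.47 m.
P₂ = ρgψ₂ = 1000 × 9.81 × 62.47 ≈ 613 kPa.

P₂ ≈ 613 kPa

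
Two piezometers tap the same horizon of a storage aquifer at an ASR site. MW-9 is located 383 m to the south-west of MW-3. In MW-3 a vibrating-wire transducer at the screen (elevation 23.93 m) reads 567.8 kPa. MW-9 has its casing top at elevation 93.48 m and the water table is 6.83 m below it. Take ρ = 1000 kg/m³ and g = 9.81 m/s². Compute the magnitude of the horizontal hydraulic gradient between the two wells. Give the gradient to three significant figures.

i ≈ 0.0126

Pressure head at MW-3: ψ = P/(ρg) = 567.8×1000 / (1000 × 9.81) = 57.88 m.
Total head at MW-3: h = z + ψ = 23.93 + 57.88 = 81.81 m.
Total head at MW-9: h = 93.48 − 6.83 = 86.65 m.
Head difference: h(MW-3) − h(MW-9) = 81.81 − 86.65 = -4.84 m.
Hydraulic gradient: i = |Δh| / L = 4.84 / 383 = 0.0126.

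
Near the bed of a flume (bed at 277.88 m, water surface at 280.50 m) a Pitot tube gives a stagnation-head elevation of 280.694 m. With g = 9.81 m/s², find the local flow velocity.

Near the bed, under hydrostatic conditions, the piezometric head (z + ψ) equals the free-surface elevation, 280.50 m.
Velocity head = total − piezometric = 280.694 − 280.50 = 0.194 m.
v = √(2g·h_v) = √(2 × 9.81 × 0.194) = 1.95 m/s.

v ≈ 1.95 m/s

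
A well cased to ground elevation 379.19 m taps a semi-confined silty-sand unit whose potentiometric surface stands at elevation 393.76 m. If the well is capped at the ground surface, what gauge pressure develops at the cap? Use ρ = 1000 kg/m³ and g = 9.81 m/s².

Head above the cap: Δh = 393.76 − 379.19 = 14.57 m.
P = ρgΔh = 1000 × 9.81 × 14.57 = 142932 Pa ≈ 143 kPa.

P ≈ 143 kPa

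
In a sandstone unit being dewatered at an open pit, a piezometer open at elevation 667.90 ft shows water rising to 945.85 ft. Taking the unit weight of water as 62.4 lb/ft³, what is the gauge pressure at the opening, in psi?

Pressure head ψ = h − z = 945.85 − 667.90 = 277.95 ft.
P = γ·ψ / 144 = 62.4 × 277.95 / 144 = 120 psi.

P ≈ 120 psi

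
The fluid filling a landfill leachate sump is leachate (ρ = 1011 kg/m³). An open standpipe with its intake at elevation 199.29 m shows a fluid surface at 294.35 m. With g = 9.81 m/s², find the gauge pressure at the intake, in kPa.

P ≈ 943 kPa

Pressure head ψ = h − z = 294.35 − 199.29 = 95.06 m.
P = ρgψ = 1011 × 9.81 × 95.06 = 942797 Pa ≈ 943 kPa.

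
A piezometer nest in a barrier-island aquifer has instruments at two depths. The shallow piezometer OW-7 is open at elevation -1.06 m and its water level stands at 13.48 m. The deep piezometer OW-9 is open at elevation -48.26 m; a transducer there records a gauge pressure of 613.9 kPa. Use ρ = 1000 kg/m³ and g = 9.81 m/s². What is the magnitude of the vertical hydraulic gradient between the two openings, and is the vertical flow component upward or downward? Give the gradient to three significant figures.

|i_v| ≈ 0.0178; vertical flow is upward

Total head at OW-7: h = 13.48 m (water level in the standpipe).
Pressure head at OW-9: ψ = P/(ρg) = 613.9×1000 / (1000 × 9.81) = 62.58 m.
Total head at OW-9: h = z + ψ = -48.26 + 62.58 = 14.32 m.
Δh = h(OW-7) − h(OW-9) = 13.48 − 14.32 = -0.84 m.
Vertical separation Δz = -1.06 − (-48.26) = 47.20 m.
|i_v| = |Δh| / Δz = 0.84 / 47.20 = 0.0178.
Head is higher in the deep piezometer, so vertical flow is upward (discharge condition).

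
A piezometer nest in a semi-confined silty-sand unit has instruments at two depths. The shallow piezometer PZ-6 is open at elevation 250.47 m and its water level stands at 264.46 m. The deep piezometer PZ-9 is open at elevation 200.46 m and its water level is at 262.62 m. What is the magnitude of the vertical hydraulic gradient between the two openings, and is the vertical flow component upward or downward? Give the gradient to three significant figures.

|i_v| ≈ 0.0368; vertical flow is downward

Total head at PZ-6: h = 264.46 m (water level in the standpipe).
Total head at PZ-9: h = 262.62 m.
Δh = h(PZ-6) − h(PZ-9) = 264.46 − 262.62 = 1.84 m.
Vertical separation Δz = 250.47 − 200.46 = 50.01 m.
|i_v| = |Δh| / Δz = 1.84 / 50.01 = 0.0368.
Head is higher in the shallow piezometer, so vertical flow is downward (recharge condition).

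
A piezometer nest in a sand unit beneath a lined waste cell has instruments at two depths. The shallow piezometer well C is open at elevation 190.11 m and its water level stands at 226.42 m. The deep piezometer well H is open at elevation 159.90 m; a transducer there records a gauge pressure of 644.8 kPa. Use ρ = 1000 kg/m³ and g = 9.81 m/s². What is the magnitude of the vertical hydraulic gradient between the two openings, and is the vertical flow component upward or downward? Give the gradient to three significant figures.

Total head at well C: h = 226.42 m (water level in the standpipe).
Pressure head at well H: ψ = P/(ρg) = 644.8×1000 / (1000 × 9.81) = 65.73 m.
Total head at well H: h = z + ψ = 159.90 + 65.73 = 225.63 m.
Δh = h(well C) − h(well H) = 226.42 − 225.63 = 0.79 m.
Vertical separation Δz = 190.11 − 159.90 = 30.21 m.
|i_v| = |Δh| / Δz = 0.79 / 30.21 = 0.0262.
Head is higher in the shallow piezometer, so vertical flow is downward (recharge condition).

|i_v| ≈ 0.0262; vertical flow is downward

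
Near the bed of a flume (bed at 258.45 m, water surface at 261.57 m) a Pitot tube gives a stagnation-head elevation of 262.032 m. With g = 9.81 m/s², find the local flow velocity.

v ≈ 3.01 m/s

Near the bed, under hydrostatic conditions, the piezometric head (z + ψ) equals the free-surface elevation, 261.57 m.
Velocity head = total − piezometric = 262.032 − 261.57 = 0.462 m.
v = √(2g·h_v) = √(2 × 9.81 × 0.462) = 3.01 m/s.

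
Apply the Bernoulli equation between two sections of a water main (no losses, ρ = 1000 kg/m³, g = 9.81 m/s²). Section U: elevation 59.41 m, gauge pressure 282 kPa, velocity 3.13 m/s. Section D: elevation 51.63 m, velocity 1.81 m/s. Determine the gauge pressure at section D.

P₂ ≈ 362 kPa

Pressure head at U: ψ₁ = P₁/(ρg) = 282×1000 / (1000 × 9.81) = 28.75 m.
Velocity heads: v₁²/2g = 3.13²/19.62 = 0.499 m; v₂²/2g = 1.81²/19.62 = 0.167 m.
Total head H = z₁ + ψ₁ + v₁²/2g = 59.41 + 28.75 + 0.499 = 88.66 m.
ψ₂ = H − z₂ − v₂²/2g = 88.66 − 51.63 − 0.167 = 36.86 m.
P₂ = ρgψ₂ = 1000 × 9.81 × 36.86 ≈ 362 kPa.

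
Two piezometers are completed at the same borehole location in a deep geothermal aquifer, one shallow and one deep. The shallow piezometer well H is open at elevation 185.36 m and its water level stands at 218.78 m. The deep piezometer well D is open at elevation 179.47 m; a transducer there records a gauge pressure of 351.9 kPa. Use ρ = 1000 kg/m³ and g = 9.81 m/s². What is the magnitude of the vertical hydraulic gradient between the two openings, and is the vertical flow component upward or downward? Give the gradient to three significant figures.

|i_v| ≈ 0.584; vertical flow is downward

Total head at well H: h = 218.78 m (water level in the standpipe).
Pressure head at well D: ψ = P/(ρg) = 351.9×1000 / (1000 × 9.81) = 35.87 m.
Total head at well D: h = z + ψ = 179.47 + 35.87 = 215.34 m.
Δh = h(well H) − h(well D) = 218.78 − 215.34 = 3.44 m.
Vertical separation Δz = 185.36 − 179.47 = 5.89 m.
|i_v| = |Δh| / Δz = 3.44 / 5.89 = 0.584.
Head is higher in the shallow piezometer, so vertical flow is downward (recharge condition).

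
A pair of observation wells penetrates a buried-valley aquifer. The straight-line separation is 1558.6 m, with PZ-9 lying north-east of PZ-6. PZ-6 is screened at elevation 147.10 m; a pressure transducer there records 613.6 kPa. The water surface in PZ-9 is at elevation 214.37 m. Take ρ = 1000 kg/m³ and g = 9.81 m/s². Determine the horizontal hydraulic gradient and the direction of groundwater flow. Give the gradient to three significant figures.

i ≈ 0.00303; groundwater flows toward the south-west

Pressure head at PZ-6: ψ = P/(ρg) = 613.6×1000 / (1000 × 9.81) = 62.55 m.
Total head at PZ-6: h = z + ψ = 147.10 + 62.55 = 209.65 m.
Total head at PZ-9: h = 214.37 m (water level in the piezometer is the total head).
Head difference: h(PZ-6) − h(PZ-9) = 209.65 − 214.37 = -4.72 m.
Hydraulic gradient: i = |Δh| / L = 4.72 / 1558.6 = 0.00303.
Flow is from higher to lower head: from PZ-9 toward PZ-6, i.e. toward the south-west.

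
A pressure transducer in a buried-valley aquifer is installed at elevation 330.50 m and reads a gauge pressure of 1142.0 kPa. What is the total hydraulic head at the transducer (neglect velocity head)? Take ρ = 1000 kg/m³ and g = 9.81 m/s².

h ≈ 446.91 m

ψ = P/(ρg) = 1142.0×1000 / (1000 × 9.81) = 116.41 m.
h = z + ψ = 330.50 + 116.41 = 446.91 m.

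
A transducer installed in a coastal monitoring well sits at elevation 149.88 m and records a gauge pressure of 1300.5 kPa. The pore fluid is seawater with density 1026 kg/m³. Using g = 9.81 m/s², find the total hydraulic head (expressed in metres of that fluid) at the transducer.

h ≈ 279.09 m

ψ = P/(ρg) = 1300.5×1000 / (1026 × 9.81) = 129.21 m.
h = z + ψ = 149.88 + 129.21 = 279.09 m.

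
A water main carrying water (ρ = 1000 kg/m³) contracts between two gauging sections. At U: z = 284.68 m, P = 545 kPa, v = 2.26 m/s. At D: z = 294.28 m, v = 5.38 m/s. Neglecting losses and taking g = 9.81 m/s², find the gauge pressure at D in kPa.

Pressure head at U: ψ₁ = P₁/(ρg) = 545×1000 / (1000 × 9.81) = 55.56 m.
Velocity heads: v₁²/2g = 2.26²/19.62 = 0.260 m; v₂²/2g = 5.38²/19.62 = 1.475 m.
Total head H = z₁ + ψ₁ + v₁²/2g = 284.68 + 55.56 + 0.260 = 340.50 m.
ψ₂ = H − z₂ − v₂²/2g = 340.50 − 294.28 − 1.475 = 44.75 m.
P₂ = ρgψ₂ = 1000 × 9.81 × 44.75 ≈ 439 kPa.

P₂ ≈ 439 kPa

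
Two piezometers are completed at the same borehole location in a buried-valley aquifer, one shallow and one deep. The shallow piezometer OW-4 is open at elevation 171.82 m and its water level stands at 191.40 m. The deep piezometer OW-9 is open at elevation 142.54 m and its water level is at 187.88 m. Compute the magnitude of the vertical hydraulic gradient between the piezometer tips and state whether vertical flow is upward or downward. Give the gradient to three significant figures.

Total head at OW-4: h = 191.40 m (water level in the standpipe).
Total head at OW-9: h = 187.88 m.
Δh = h(OW-4) − h(OW-9) = 191.40 − 187.88 = 3.52 m.
Vertical separation Δz = 171.82 − 142.54 = 29.28 m.
|i_v| = |Δh| / Δz = 3.52 / 29.28 = 0.120.
Head is higher in the shallow piezometer, so vertical flow is downward (recharge condition).

|i_v| ≈ 0.120; vertical flow is downward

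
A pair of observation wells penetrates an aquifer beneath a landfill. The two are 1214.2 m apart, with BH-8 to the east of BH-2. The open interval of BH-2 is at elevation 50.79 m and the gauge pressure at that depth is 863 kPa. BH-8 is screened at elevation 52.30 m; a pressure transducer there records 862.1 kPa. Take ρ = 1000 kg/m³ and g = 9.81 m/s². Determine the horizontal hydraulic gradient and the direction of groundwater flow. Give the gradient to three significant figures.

i ≈ 0.00117; groundwater flows toward the west

Pressure head at BH-2: ψ = P/(ρg) = 863×1000 / (1000 × 9.81) = 87.97 m.
Total head at BH-2: h = z + ψ = 50.79 + 87.97 = 138.76 m.
Pressure head at BH-8: ψ = P/(ρg) = 862.1×1000 / (1000 × 9.81) = 87.88 m.
Total head at BH-8: h = z + ψ = 52.30 + 87.88 = 140.18 m.
Head difference: h(BH-2) − h(BH-8) = 138.76 − 140.18 = -1.42 m.
Hydraulic gradient: i = |Δh| / L = 1.42 / 1214.2 = 0.00117.
Flow is from higher to lower head: from BH-8 toward BH-2, i.e. toward the west.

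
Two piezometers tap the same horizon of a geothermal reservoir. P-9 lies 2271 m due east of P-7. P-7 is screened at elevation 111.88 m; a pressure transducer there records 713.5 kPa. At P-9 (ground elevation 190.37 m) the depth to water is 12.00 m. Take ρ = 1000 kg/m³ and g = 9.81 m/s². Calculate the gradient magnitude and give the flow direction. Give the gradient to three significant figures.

Pressure head at P-7: ψ = P/(ρg) = 713.5×1000 / (1000 × 9.81) = 72.73 m.
Total head at P-7: h = z + ψ = 111.88 + 72.73 = 184.61 m.
Total head at P-9: h = 190.37 − 12.00 = 178.37 m.
Head difference: h(P-7) − h(P-9) = 184.61 − 178.37 = 6.24 m.
Hydraulic gradient: i = |Δh| / L = 6.24 / 2271 = 0.00275.
Flow is from higher to lower head: from P-7 toward P-9, i.e. toward the east.

i ≈ 0.00275; groundwater flows toward the east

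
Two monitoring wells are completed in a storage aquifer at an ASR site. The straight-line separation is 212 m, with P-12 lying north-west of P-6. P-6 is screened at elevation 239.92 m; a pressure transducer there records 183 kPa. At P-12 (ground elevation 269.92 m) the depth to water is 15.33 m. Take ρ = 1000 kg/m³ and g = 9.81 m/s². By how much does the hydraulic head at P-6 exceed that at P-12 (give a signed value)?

Pressure head at P-6: ψ = P/(ρg) = 183×1000 / (1000 × 9.81) = 18.65 m.
Total head at P-6: h = z + ψ = 239.92 + 18.65 = 258.57 m.
Total head at P-12: h = 269.92 − 15.33 = 254.59 m.
Head difference: h(P-6) − h(P-12) = 258.57 − 254.59 = 3.98 m.

Δh ≈ 3.98 m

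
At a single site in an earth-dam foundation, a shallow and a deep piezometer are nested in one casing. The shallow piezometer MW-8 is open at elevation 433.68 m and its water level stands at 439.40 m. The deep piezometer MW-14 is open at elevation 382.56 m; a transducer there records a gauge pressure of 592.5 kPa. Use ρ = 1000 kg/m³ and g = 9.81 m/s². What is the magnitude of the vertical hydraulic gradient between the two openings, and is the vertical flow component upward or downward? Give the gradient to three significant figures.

Total head at MW-8: h = 439.40 m (water level in the standpipe).
Pressure head at MW-14: ψ = P/(ρg) = 592.5×1000 / (1000 × 9.81) = 60.40 m.
Total head at MW-14: h = z + ψ = 382.56 + 60.40 = 442.96 m.
Δh = h(MW-8) − h(MW-14) = 439.40 − 442.96 = -3.56 m.
Vertical separation Δz = 433.68 − 382.56 = 51.12 m.
|i_v| = |Δh| / Δz = 3.56 / 51.12 = 0.0696.
Head is higher in the deep piezometer, so vertical flow is upward (discharge condition).

|i_v| ≈ 0.0696; vertical flow is upward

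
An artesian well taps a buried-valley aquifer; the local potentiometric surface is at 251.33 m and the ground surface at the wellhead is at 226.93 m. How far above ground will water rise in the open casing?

Water rises to the potentiometric surface, so the rise above ground = 251.33 − 226.93 = 24.40 m.

≈ 24.40 m above ground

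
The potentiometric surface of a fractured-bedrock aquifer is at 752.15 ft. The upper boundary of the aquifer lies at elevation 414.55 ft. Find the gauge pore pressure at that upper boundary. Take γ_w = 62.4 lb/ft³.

Pressure head at the aquifer top: ψ = h − z = 752.15 − 414.55 = 337.60 ft.
P = γψ/144 = 62.4 × 337.60 / 144 = 146 psi.

P ≈ 146 psi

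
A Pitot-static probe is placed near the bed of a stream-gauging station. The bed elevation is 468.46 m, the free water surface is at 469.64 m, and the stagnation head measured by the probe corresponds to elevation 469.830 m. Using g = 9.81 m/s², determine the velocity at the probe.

v ≈ 1.93 m/s

Near the bed, under hydrostatic conditions, the piezometric head (z + ψ) equals the free-surface elevation, 469.64 m.
Velocity head = total − piezometric = 469.830 − 469.64 = 0.190 m.
v = √(2g·h_v) = √(2 × 9.81 × 0.190) = 1.93 m/s.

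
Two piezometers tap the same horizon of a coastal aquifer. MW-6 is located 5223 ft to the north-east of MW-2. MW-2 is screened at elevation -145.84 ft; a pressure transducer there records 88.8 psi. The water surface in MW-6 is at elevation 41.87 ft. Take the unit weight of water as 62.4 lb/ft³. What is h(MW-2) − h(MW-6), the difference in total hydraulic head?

Δh ≈ 17.21 ft

Pressure head at MW-2: ψ = 144·P/γ = 144 × 88.8 / 62.4 = 204.92 ft.
Total head at MW-2: h = z + ψ = -145.84 + 204.92 = 59.08 ft.
Total head at MW-6: h = 41.87 ft (water level in the piezometer is the total head).
Head difference: h(MW-2) − h(MW-6) = 59.08 − 41.87 = 17.21 ft.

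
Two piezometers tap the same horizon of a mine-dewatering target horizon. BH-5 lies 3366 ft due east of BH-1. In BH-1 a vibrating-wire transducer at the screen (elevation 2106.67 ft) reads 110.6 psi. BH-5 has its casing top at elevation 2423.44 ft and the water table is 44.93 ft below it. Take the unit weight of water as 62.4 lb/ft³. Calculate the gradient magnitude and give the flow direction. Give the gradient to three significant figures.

Pressure head at BH-1: ψ = 144·P/γ = 144 × 110.6 / 62.4 = 255.23 ft.
Total head at BH-1: h = z + ψ = 2106.67 + 255.23 = 2361.90 ft.
Total head at BH-5: h = 2423.44 − 44.93 = 2378.51 ft.
Head difference: h(BH-1) − h(BH-5) = 2361.90 − 2378.51 = -16.61 ft.
Hydraulic gradient: i = |Δh| / L = 16.61 / 3366 = 0.00493.
Flow is from higher to lower head: from BH-5 toward BH-1, i.e. toward the west.

i ≈ 0.00493; groundwater flows toward the west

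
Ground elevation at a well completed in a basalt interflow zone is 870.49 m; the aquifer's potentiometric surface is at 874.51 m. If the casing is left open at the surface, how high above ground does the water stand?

Water rises to the potentiometric surface, so the rise above ground = 874.51 − 870.49 = 4.02 m.

≈ 4.02 m above ground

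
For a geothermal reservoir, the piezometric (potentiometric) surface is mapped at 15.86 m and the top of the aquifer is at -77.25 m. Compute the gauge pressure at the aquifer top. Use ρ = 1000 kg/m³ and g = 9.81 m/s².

P ≈ 913 kPa

Pressure head at the aquifer top: ψ = h − z = 15.86 − (-77.25) = 93.11 m.
P = ρgψ = 1000 × 9.81 × 93.11 = 913409 Pa ≈ 913 kPa.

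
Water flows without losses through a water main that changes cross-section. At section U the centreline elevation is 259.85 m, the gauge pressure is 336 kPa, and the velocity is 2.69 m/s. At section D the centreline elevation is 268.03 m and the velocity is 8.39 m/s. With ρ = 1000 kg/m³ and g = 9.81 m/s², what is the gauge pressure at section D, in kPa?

P₂ ≈ 224 kPa

Pressure head at U: ψ₁ = P₁/(ρg) = 336×1000 / (1000 × 9.81) = 34.25 m.
Velocity heads: v₁²/2g = 2.69²/19.62 = 0.369 m; v₂²/2g = 8.39²/19.62 = 3.588 m.
Total head H = z₁ + ψ₁ + v₁²/2g = 259.85 + 34.25 + 0.369 = 294.47 m.
ψ₂ = H − z₂ − v₂²/2g = 294.47 − 268.03 − 3.588 = 22.85 m.
P₂ = ρgψ₂ = 1000 × 9.81 × 22.85 ≈ 224 kPa.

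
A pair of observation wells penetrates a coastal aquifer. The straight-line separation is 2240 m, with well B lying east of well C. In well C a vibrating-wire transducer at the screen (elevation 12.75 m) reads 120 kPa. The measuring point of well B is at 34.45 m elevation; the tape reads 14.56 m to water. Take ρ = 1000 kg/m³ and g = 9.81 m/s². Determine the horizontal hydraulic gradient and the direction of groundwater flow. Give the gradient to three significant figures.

i ≈ 0.00227; groundwater flows toward the east

Pressure head at well C: ψ = P/(ρg) = 120×1000 / (1000 × 9.81) = 12.23 m.
Total head at well C: h = z + ψ = 12.75 + 12.23 = 24.98 m.
Total head at well B: h = 34.45 − 14.56 = 19.89 m.
Head difference: h(well C) − h(well B) = 24.98 − 19.89 = 5.09 m.
Hydraulic gradient: i = |Δh| / L = 5.09 / 2240 = 0.00227.
Flow is from higher to lower head: from well C toward well B, i.e. toward the east.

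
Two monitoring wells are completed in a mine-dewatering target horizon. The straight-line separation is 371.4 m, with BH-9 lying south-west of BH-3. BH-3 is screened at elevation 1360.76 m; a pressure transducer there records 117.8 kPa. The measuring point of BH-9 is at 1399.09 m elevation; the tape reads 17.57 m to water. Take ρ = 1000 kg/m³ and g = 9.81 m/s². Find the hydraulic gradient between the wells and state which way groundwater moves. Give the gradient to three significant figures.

i ≈ 0.0236; groundwater flows toward the north-east

Pressure head at BH-3: ψ = P/(ρg) = 117.8×1000 / (1000 × 9.81) = 12.01 m.
Total head at BH-3: h = z + ψ = 1360.76 + 12.01 = 1372.77 m.
Total head at BH-9: h = 1399.09 − 17.57 = 1381.52 m.
Head difference: h(BH-3) − h(BH-9) = 1372.77 − 1381.52 = -8.75 m.
Hydraulic gradient: i = |Δh| / L = 8.75 / 371.4 = 0.0236.
Flow is from higher to lower head: from BH-9 toward BH-3, i.e. toward the north-east.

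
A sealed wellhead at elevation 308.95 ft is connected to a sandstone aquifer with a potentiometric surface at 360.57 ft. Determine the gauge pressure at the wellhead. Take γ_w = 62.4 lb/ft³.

P ≈ 22.4 psi

Head above the cap: Δh = 360.57 − 308.95 = 51.62 ft.
P = γΔh/144 = 62.4 × 51.62 / 144 = 22.4 psi.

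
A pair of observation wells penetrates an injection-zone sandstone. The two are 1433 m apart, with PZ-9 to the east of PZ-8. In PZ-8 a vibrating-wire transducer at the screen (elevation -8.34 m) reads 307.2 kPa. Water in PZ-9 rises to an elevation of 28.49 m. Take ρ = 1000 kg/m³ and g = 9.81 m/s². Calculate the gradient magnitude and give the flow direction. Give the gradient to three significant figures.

i ≈ 0.00385; groundwater flows toward the west

Pressure head at PZ-8: ψ = P/(ρg) = 307.2×1000 / (1000 × 9.81) = 31.31 m.
Total head at PZ-8: h = z + ψ = -8.34 + 31.31 = 22.97 m.
Total head at PZ-9: h = 28.49 m (water level in the piezometer is the total head).
Head difference: h(PZ-8) − h(PZ-9) = 22.97 − 28.49 = -5.52 m.
Hydraulic gradient: i = |Δh| / L = 5.52 / 1433 = 0.00385.
Flow is from higher to lower head: from PZ-9 toward PZ-8, i.e. toward the west.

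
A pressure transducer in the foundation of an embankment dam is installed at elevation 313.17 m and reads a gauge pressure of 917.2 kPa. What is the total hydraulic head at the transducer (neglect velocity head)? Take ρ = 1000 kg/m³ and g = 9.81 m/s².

ψ = P/(ρg) = 917.2×1000 / (1000 × 9.81) = 93.50 m.
h = z + ψ = 313.17 + 93.50 = 406.67 m.

h ≈ 406.67 m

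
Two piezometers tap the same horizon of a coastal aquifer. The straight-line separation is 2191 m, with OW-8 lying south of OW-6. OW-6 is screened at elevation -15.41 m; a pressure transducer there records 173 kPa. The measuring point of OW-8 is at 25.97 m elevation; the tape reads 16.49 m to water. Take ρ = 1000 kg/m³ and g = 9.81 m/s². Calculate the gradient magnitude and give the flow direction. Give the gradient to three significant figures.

i ≈ 0.00331; groundwater flows toward the north

Pressure head at OW-6: ψ = P/(ρg) = 173×1000 / (1000 × 9.81) = 17.64 m.
Total head at OW-6: h = z + ψ = -15.41 + 17.64 = 2.23 m.
Total head at OW-8: h = 25.97 − 16.49 = 9.48 m.
Head difference: h(OW-6) − h(OW-8) = 2.23 − 9.48 = -7.25 m.
Hydraulic gradient: i = |Δh| / L = 7.25 / 2191 = 0.00331.
Flow is from higher to lower head: from OW-8 toward OW-6, i.e. toward the north.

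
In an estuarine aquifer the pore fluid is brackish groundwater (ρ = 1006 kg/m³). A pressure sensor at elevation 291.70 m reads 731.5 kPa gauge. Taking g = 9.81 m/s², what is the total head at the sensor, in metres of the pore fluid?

h ≈ 365.82 m

ψ = P/(ρg) = 731.5×1000 / (1006 × 9.81) = 74.12 m.
h = z + ψ = 291.70 + 74.12 = 365.82 m.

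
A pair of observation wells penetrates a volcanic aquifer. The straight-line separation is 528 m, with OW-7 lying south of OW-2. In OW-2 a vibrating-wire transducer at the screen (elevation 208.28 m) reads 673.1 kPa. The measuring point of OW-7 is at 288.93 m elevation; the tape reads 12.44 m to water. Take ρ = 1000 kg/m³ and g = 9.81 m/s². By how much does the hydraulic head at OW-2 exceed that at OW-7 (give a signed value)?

Δh ≈ 0.40 m

Pressure head at OW-2: ψ = P/(ρg) = 673.1×1000 / (1000 × 9.81) = 68.61 m.
Total head at OW-2: h = z + ψ = 208.28 + 68.61 = 276.89 m.
Total head at OW-7: h = 288.93 − 12.44 = 276.49 m.
Head difference: h(OW-2) − h(OW-7) = 276.89 − 276.49 = 0.40 m.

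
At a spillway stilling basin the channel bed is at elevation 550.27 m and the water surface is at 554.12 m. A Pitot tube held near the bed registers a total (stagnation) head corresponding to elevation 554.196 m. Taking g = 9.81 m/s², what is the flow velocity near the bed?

Near the bed, under hydrostatic conditions, the piezometric head (z + ψ) equals the free-surface elevation, 554.12 m.
Velocity head = total − piezometric = 554.196 − 554.12 = 0.076 m.
v = √(2g·h_v) = √(2 × 9.81 × 0.076) = 1.22 m/s.

v ≈ 1.22 m/s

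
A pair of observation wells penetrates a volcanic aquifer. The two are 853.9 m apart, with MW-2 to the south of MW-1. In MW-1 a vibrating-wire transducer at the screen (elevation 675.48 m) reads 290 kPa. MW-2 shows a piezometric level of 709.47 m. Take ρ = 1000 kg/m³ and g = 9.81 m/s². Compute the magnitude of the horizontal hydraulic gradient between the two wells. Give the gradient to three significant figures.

i ≈ 0.00519

Pressure head at MW-1: ψ = P/(ρg) = 290×1000 / (1000 × 9.81) = 29.56 m.
Total head at MW-1: h = z + ψ = 675.48 + 29.56 = 705.04 m.
Total head at MW-2: h = 709.47 m (water level in the piezometer is the total head).
Head difference: h(MW-1) − h(MW-2) = 705.04 − 709.47 = -4.43 m.
Hydraulic gradient: i = |Δh| / L = 4.43 / 853.9 = 0.00519.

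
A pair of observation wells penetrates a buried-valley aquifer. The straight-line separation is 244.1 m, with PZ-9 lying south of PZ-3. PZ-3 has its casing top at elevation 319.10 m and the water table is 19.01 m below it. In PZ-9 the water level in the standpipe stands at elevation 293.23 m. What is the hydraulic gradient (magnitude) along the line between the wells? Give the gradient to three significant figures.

Total head at PZ-3: h = 319.10 − 19.01 = 300.09 m.
Total head at PZ-9: h = 293.23 m (water level in the piezometer is the total head).
Head difference: h(PZ-3) − h(PZ-9) = 300.09 − 293.23 = 6.86 m.
Hydraulic gradient: i = |Δh| / L = 6.86 / 244.1 = 0.0281.

i ≈ 0.0281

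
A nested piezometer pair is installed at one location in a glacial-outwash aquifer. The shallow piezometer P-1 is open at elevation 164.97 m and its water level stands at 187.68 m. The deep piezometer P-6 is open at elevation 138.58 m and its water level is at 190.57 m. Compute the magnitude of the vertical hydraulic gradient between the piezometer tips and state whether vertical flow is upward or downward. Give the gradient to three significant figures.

|i_v| ≈ 0.110; vertical flow is upward

Total head at P-1: h = 187.68 m (water level in the standpipe).
Total head at P-6: h = 190.57 m.
Δh = h(P-1) − h(P-6) = 187.68 − 190.57 = -2.89 m.
Vertical separation Δz = 164.97 − 138.58 = 26.39 m.
|i_v| = |Δh| / Δz = 2.89 / 26.39 = 0.110.
Head is higher in the deep piezometer, so vertical flow is upward (discharge condition).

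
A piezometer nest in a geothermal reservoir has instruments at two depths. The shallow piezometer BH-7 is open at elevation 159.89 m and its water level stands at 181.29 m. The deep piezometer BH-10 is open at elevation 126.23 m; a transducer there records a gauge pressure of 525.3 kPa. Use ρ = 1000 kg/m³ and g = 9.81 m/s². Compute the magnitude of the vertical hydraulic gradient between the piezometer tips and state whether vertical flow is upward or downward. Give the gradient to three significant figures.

|i_v| ≈ 0.0449; vertical flow is downward

Total head at BH-7: h = 181.29 m (water level in the standpipe).
Pressure head at BH-10: ψ = P/(ρg) = 525.3×1000 / (1000 × 9.81) = 53.55 m.
Total head at BH-10: h = z + ψ = 126.23 + 53.55 = 179.78 m.
Δh = h(BH-7) − h(BH-10) = 181.29 − 179.78 = 1.51 m.
Vertical separation Δz = 159.89 − 126.23 = 33.66 m.
|i_v| = |Δh| / Δz = 1.51 / 33.66 = 0.0449.
Head is higher in the shallow piezometer, so vertical flow is downward (recharge condition).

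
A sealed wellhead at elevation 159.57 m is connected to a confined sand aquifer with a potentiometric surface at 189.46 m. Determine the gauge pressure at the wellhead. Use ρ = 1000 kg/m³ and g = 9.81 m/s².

P ≈ 293 kPa

Head above the cap: Δh = 189.46 − 159.57 = 29.89 m.
P = ρgΔh = 1000 × 9.81 × 29.89 = 293221 Pa ≈ 293 kPa.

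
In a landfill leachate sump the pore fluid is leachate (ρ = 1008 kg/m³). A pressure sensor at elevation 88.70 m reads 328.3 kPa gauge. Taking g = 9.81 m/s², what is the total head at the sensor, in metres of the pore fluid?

ψ = P/(ρg) = 328.3×1000 / (1008 × 9.81) = 33.20 m.
h = z + ψ = 88.70 + 33.20 = 121.90 m.

h ≈ 121.90 m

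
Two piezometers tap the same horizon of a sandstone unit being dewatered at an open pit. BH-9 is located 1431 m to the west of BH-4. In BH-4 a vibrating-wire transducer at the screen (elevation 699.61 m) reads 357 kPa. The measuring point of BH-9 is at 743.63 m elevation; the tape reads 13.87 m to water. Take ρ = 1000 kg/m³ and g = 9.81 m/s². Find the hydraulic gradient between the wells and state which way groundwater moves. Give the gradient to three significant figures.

i ≈ 0.00436; groundwater flows toward the west

Pressure head at BH-4: ψ = P/(ρg) = 357×1000 / (1000 × 9.81) = 36.39 m.
Total head at BH-4: h = z + ψ = 699.61 + 36.39 = 736.00 m.
Total head at BH-9: h = 743.63 − 13.87 = 729.76 m.
Head difference: h(BH-4) − h(BH-9) = 736.00 − 729.76 = 6.24 m.
Hydraulic gradient: i = |Δh| / L = 6.24 / 1431 = 0.00436.
Flow is from higher to lower head: from BH-4 toward BH-9, i.e. toward the west.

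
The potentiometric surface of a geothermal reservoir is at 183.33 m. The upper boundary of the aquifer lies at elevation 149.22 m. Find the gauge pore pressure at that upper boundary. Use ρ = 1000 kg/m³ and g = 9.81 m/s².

Pressure head at the aquifer top: ψ = h − z = 183.33 − 149.22 = 34.11 m.
P = ρgψ = 1000 × 9.81 × 34.11 = 334619 Pa ≈ 335 kPa.

P ≈ 335 kPa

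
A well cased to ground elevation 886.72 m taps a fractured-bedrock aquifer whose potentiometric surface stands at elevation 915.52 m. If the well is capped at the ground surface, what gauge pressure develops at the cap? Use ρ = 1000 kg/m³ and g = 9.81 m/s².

P ≈ 283 kPa

Head above the cap: Δh = 915.52 − 886.72 = 28.80 m.
P = ρgΔh = 1000 × 9.81 × 28.80 = 282528 Pa ≈ 283 kPa.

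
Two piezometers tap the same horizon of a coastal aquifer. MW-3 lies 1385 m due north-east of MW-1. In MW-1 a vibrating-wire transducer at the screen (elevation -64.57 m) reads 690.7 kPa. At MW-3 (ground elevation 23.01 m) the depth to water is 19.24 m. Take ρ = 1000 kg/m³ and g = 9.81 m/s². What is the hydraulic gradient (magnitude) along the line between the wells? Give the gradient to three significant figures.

i ≈ 0.00149

Pressure head at MW-1: ψ = P/(ρg) = 690.7×1000 / (1000 × 9.81) = 70.41 m.
Total head at MW-1: h = z + ψ = -64.57 + 70.41 = 5.84 m.
Total head at MW-3: h = 23.01 − 19.24 = 3.77 m.
Head difference: h(MW-1) − h(MW-3) = 5.84 − 3.77 = 2.07 m.
Hydraulic gradient: i = |Δh| / L = 2.07 / 1385 = 0.00149.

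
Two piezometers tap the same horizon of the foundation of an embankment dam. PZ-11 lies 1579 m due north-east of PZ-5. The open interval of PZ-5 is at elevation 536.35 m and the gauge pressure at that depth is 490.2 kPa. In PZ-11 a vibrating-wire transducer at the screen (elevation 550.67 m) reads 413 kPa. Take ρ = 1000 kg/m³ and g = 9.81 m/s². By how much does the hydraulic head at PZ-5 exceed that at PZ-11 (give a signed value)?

Pressure head at PZ-5: ψ = P/(ρg) = 490.2×1000 / (1000 × 9.81) = 49.97 m.
Total head at PZ-5: h = z + ψ = 536.35 + 49.97 = 586.32 m.
Pressure head at PZ-11: ψ = P/(ρg) = 413×1000 / (1000 × 9.81) = 42.10 m.
Total head at PZ-11: h = z + ψ = 550.67 + 42.10 = 592.77 m.
Head difference: h(PZ-5) − h(PZ-11) = 586.32 − 592.77 = -6.45 m.

Δh ≈ -6.45 m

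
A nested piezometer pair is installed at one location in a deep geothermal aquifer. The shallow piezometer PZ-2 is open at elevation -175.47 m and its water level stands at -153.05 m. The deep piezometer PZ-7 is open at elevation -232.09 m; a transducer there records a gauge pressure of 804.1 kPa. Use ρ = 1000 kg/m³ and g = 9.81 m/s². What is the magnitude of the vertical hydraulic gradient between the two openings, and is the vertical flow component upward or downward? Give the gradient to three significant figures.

Total head at PZ-2: h = -153.05 m (water level in the standpipe).
Pressure head at PZ-7: ψ = P/(ρg) = 804.1×1000 / (1000 × 9.81) = 81.97 m.
Total head at PZ-7: h = z + ψ = -232.09 + 81.97 = -150.12 m.
Δh = h(PZ-2) − h(PZ-7) = -153.05 − (-150.12) = -2.93 m.
Vertical separation Δz = -175.47 − (-232.09) = 56.62 m.
|i_v| = |Δh| / Δz = 2.93 / 56.62 = 0.0517.
Head is higher in the deep piezometer, so vertical flow is upward (discharge condition).

|i_v| ≈ 0.0517; vertical flow is upward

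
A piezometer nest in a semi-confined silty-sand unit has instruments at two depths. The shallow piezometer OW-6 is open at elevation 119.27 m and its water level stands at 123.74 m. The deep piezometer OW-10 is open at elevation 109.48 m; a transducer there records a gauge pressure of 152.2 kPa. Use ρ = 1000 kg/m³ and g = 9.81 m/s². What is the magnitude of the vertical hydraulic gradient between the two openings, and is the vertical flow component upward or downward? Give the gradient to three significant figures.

Total head at OW-6: h = 123.74 m (water level in the standpipe).
Pressure head at OW-10: ψ = P/(ρg) = 152.2×1000 / (1000 × 9.81) = 15.51 m.
Total head at OW-10: h = z + ψ = 109.48 + 15.51 = 124.99 m.
Δh = h(OW-6) − h(OW-10) = 123.74 − 124.99 = -1.25 m.
Vertical separation Δz = 119.27 − 109.48 = 9.79 m.
|i_v| = |Δh| / Δz = 1.25 / 9.79 = 0.128.
Head is higher in the deep piezometer, so vertical flow is upward (discharge condition).

|i_v| ≈ 0.128; vertical flow is upward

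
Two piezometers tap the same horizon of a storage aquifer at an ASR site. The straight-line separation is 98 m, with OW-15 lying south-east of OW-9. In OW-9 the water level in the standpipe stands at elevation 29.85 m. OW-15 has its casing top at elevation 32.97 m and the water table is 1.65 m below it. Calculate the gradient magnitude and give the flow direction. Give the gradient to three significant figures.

Total head at OW-9: h = 29.85 m (water level in the piezometer is the total head).
Total head at OW-15: h = 32.97 − 1.65 = 31.32 m.
Head difference: h(OW-9) − h(OW-15) = 29.85 − 31.32 = -1.47 m.
Hydraulic gradient: i = |Δh| / L = 1.47 / 98 = 0.0150.
Flow is from higher to lower head: from OW-15 toward OW-9, i.e. toward the north-west.

i ≈ 0.0150; groundwater flows toward the north-west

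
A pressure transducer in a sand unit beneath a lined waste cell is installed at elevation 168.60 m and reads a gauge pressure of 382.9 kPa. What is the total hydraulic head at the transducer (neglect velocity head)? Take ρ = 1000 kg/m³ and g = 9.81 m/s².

ψ = P/(ρg) = 382.9×1000 / (1000 × 9.81) = 39.03 m.
h = z + ψ = 168.60 + 39.03 = 207.63 m.

h ≈ 207.63 m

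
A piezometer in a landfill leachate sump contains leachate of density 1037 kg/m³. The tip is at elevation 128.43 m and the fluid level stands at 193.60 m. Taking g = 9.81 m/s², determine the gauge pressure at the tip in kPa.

P ≈ 663 kPa

Pressure head ψ = h − z = 193.60 − 128.43 = 65.17 m.
P = ρgψ = 1037 × 9.81 × 65.17 = 662972 Pa ≈ 663 kPa.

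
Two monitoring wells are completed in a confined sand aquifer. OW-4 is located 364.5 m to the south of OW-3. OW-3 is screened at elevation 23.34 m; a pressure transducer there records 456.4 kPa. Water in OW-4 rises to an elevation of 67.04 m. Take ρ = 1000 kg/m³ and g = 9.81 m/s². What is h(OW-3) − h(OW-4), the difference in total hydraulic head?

Pressure head at OW-3: ψ = P/(ρg) = 456.4×1000 / (1000 × 9.81) = 46.52 m.
Total head at OW-3: h = z + ψ = 23.34 + 46.52 = 69.86 m.
Total head at OW-4: h = 67.04 m (water level in the piezometer is the total head).
Head difference: h(OW-3) − h(OW-4) = 69.86 − 67.04 = 2.82 m.

Δh ≈ 2.82 m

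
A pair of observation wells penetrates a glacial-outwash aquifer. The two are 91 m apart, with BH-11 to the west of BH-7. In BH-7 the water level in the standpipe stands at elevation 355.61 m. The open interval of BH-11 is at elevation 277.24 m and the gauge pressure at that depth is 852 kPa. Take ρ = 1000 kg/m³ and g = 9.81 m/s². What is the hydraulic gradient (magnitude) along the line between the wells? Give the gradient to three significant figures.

Total head at BH-7: h = 355.61 m (water level in the piezometer is the total head).
Pressure head at BH-11: ψ = P/(ρg) = 852×1000 / (1000 × 9.81) = 86.85 m.
Total head at BH-11: h = z + ψ = 277.24 + 86.85 = 364.09 m.
Head difference: h(BH-7) − h(BH-11) = 355.61 − 364.09 = -8.48 m.
Hydraulic gradient: i = |Δh| / L = 8.48 / 91 = 0.0932.

i ≈ 0.0932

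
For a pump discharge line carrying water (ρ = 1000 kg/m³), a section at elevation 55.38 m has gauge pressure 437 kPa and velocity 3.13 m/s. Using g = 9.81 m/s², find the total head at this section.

h ≈ 100.43 m

Pressure head ψ = P/(ρg) = 437×1000 / (1000 × 9.81) = 44.55 m.
Velocity head = v²/(2g) = 3.13² / (2 × 9.81) = 0.499 m.
h = z + ψ + v²/(2g) = 55.38 + 44.55 + 0.499 = 100.43 m.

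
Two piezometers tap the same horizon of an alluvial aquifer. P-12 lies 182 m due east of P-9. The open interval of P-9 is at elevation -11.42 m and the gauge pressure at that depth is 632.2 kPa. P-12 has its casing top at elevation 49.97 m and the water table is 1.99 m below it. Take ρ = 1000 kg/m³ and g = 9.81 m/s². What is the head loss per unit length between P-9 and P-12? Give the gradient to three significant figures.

i ≈ 0.0277 m/m

Pressure head at P-9: ψ = P/(ρg) = 632.2×1000 / (1000 × 9.81) = 64.44 m.
Total head at P-9: h = z + ψ = -11.42 + 64.44 = 53.02 m.
Total head at P-12: h = 49.97 − 1.99 = 47.98 m.
Head difference: h(P-9) − h(P-12) = 53.02 − 47.98 = 5.04 m.
Hydraulic gradient: i = |Δh| / L = 5.04 / 182 = 0.0277.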